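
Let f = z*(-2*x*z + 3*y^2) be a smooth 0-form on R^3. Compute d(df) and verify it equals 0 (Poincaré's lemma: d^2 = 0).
d(df) = 0

Step 1: df = sum_i (∂f/∂x_i) dx_i = (-2*z^2) dx + (6*y*z) dy + (-4*x*z + 3*y^2) dz.
Step 2: Apply d again. Using the 1-form formula, the coefficient of dx ∧ dy in d(df) is ∂^2 f/∂x ∂y - ∂^2 f/∂y ∂x = (0) - (0) = 0 (equality of mixed partials for smooth f).
Similarly for dx ∧ dz and dy ∧ dz — all coefficients vanish. So d(df) = 0.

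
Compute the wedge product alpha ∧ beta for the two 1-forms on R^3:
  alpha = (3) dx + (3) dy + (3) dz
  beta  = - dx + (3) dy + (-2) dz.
alpha ∧ beta = (12) dx ∧ dy + (-3) dx ∧ dz + (-15) dy ∧ dz

Distribute the wedge, using dx_i ∧ dx_j = -dx_j ∧ dx_i and dx_i ∧ dx_i = 0. For each pair (i, j) with i < j, the coefficient of dx_i ∧ dx_j in alpha ∧ beta is (alpha_i * beta_j - alpha_j * beta_i). Collecting: alpha ∧ beta = (12) dx ∧ dy + (-3) dx ∧ dz + (-15) dy ∧ dz.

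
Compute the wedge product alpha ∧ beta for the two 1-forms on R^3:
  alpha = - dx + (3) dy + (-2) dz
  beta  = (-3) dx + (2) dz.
alpha ∧ beta = (-8) dx ∧ dz + (9) dx ∧ dy + (6) dy ∧ dz

Distribute the wedge, using dx_i ∧ dx_j = -dx_j ∧ dx_i and dx_i ∧ dx_i = 0. For each pair (i, j) with i < j, the coefficient of dx_i ∧ dx_j in alpha ∧ beta is (alpha_i * beta_j - alpha_j * beta_i). Collecting: alpha ∧ beta = (-8) dx ∧ dz + (9) dx ∧ dy + (6) dy ∧ dz.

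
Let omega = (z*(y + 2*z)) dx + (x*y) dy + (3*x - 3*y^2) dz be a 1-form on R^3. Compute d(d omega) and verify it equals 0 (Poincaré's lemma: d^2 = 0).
d(d omega) = 0

Step 1: d omega = sum_{i<j} (∂f_j/∂x_i - ∂f_i/∂x_j) dx_i ∧ dx_j:
  coeff of dx ∧ dy: y - z
  coeff of dx ∧ dz: -y - 4*z + 3
  coeff of dy ∧ dz: -6*y
Step 2: Apply d again to each 2-form coefficient. The only possible 3-form in R^3 is dx ∧ dy ∧ dz, with coefficient
  ∂(coeff of dy∧dz)/∂x - ∂(coeff of dx∧dz)/∂y + ∂(coeff of dx∧dy)/∂z
  = ∂/∂x (-6*y) - ∂/∂y (-y - 4*z + 3) + ∂/∂z (y - z).
Each of these terms simplifies to sums of mixed partials that cancel in pairs. The result is 0 (by equality of mixed partials for smooth functions — Schwarz / Clairaut).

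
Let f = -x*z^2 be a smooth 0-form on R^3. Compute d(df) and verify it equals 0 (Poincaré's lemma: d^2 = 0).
d(df) = 0

Step 1: df = sum_i (∂f/∂x_i) dx_i = (-z^2) dx + (0) dy + (-2*x*z) dz.
Step 2: Apply d again. Using the 1-form formula, the coefficient of dx ∧ dy in d(df) is ∂^2 f/∂x ∂y - ∂^2 f/∂y ∂x = (0) - (0) = 0 (equality of mixed partials for smooth f).
Similarly for dx ∧ dz and dy ∧ dz — all coefficients vanish. So d(df) = 0.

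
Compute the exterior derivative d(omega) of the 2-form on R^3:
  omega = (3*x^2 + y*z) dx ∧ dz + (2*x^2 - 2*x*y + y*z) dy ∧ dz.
d(omega) = (4*x - 2*y - z) dx ∧ dy ∧ dz

For a 2-form omega = sum_{i<j} g_{ij} dx_i ∧ dx_j, the exterior derivative is
  d(omega) = sum_{i<j} d(g_{ij}) ∧ dx_i ∧ dx_j = sum_{i<j, k} (∂g_{ij}/∂x_k) dx_k ∧ dx_i ∧ dx_j.
Expand each term, using dx_k ∧ dx_i ∧ dx_j = sgn(permutation) dx_{(a)} ∧ dx_{(b)} ∧ dx_{(c)} with (a < b < c) sorted:
  d(3*x^2 + y*z) includes (∂/∂y)(3*x^2 + y*z) dy = (z) dy, which multiplied by dx ∧ dz gives (-z) dx ∧ dy ∧ dz
  d(2*x^2 - 2*x*y + y*z) includes (∂/∂x)(2*x^2 - 2*x*y + y*z) dx = (4*x - 2*y) dx, which multiplied by dy ∧ dz gives (4*x - 2*y) dx ∧ dy ∧ dz
Collecting like 3-forms: d(omega) = (4*x - 2*y - z) dx ∧ dy ∧ dz.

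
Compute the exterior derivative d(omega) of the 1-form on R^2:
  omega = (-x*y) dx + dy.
d(omega) = (x) dx ∧ dy

For a 1-form omega = sum_i f_i dx_i, the exterior derivative is
  d(omega) = sum_{i < j} (∂f_j/∂x_i - ∂f_i/∂x_j) dx_i ∧ dx_j.
  coefficient of dx ∧ dy: ∂f_2/∂x - ∂f_1/∂y = ∂(1)/∂x - ∂(-x*y)/∂y = x
Assembling: d(omega) = (x) dx ∧ dy.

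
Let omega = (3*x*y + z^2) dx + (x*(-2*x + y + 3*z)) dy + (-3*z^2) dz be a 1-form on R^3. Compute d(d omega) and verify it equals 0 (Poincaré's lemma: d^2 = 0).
d(d omega) = 0

Step 1: d omega = sum_{i<j} (∂f_j/∂x_i - ∂f_i/∂x_j) dx_i ∧ dx_j:
  coeff of dx ∧ dy: -7*x + y + 3*z
  coeff of dx ∧ dz: -2*z
  coeff of dy ∧ dz: -3*x
Step 2: Apply d again to each 2-form coefficient. The only possible 3-form in R^3 is dx ∧ dy ∧ dz, with coefficient
  ∂(coeff of dy∧dz)/∂x - ∂(coeff of dx∧dz)/∂y + ∂(coeff of dx∧dy)/∂z
  = ∂/∂x (-3*x) - ∂/∂y (-2*z) + ∂/∂z (-7*x + y + 3*z).
Each of these terms simplifies to sums of mixed partials that cancel in pairs. The result is 0 (by equality of mixed partials for smooth functions — Schwarz / Clairaut).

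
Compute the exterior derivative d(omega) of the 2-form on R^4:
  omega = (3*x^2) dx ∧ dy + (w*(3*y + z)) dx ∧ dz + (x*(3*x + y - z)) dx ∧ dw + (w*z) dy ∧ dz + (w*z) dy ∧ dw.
d(omega) = (-3*w) dx ∧ dy ∧ dz + (x + 3*y + z) dx ∧ dz ∧ dw + (-x) dx ∧ dy ∧ dw + (-w + z) dy ∧ dz ∧ dw

For a 2-form omega = sum_{i<j} g_{ij} dx_i ∧ dx_j, the exterior derivative is
  d(omega) = sum_{i<j} d(g_{ij}) ∧ dx_i ∧ dx_j = sum_{i<j, k} (∂g_{ij}/∂x_k) dx_k ∧ dx_i ∧ dx_j.
Expand each term, using dx_k ∧ dx_i ∧ dx_j = sgn(permutation) dx_{(a)} ∧ dx_{(b)} ∧ dx_{(c)} with (a < b < c) sorted:
  d(w*(3*y + z)) includes (∂/∂y)(w*(3*y + z)) dy = (3*w) dy, which multiplied by dx ∧ dz gives (-3*w) dx ∧ dy ∧ dz
  d(w*(3*y + z)) includes (∂/∂w)(w*(3*y + z)) dw = (3*y + z) dw, which multiplied by dx ∧ dz gives (3*y + z) dx ∧ dz ∧ dw
  d(x*(3*x + y - z)) includes (∂/∂y)(x*(3*x + y - z)) dy = (x) dy, which multiplied by dx ∧ dw gives (-x) dx ∧ dy ∧ dw
  d(x*(3*x + y - z)) includes (∂/∂z)(x*(3*x + y - z)) dz = (-x) dz, which multiplied by dx ∧ dw gives (x) dx ∧ dz ∧ dw
  d(w*z) includes (∂/∂w)(w*z) dw = (z) dw, which multiplied by dy ∧ dz gives (z) dy ∧ dz ∧ dw
  d(w*z) includes (∂/∂z)(w*z) dz = (w) dz, which multiplied by dy ∧ dw gives (-w) dy ∧ dz ∧ dw
Collecting like 3-forms: d(omega) = (-3*w) dx ∧ dy ∧ dz + (x + 3*y + z) dx ∧ dz ∧ dw + (-x) dx ∧ dy ∧ dw + (-w + z) dy ∧ dz ∧ dw.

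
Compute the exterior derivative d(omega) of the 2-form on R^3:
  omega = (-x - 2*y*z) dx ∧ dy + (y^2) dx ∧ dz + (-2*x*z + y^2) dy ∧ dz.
d(omega) = (-4*y - 2*z) dx ∧ dy ∧ dz

For a 2-form omega = sum_{i<j} g_{ij} dx_i ∧ dx_j, the exterior derivative is
  d(omega) = sum_{i<j} d(g_{ij}) ∧ dx_i ∧ dx_j = sum_{i<j, k} (∂g_{ij}/∂x_k) dx_k ∧ dx_i ∧ dx_j.
Expand each term, using dx_k ∧ dx_i ∧ dx_j = sgn(permutation) dx_{(a)} ∧ dx_{(b)} ∧ dx_{(c)} with (a < b < c) sorted:
  d(-x - 2*y*z) includes (∂/∂z)(-x - 2*y*z) dz = (-2*y) dz, which multiplied by dx ∧ dy gives (-2*y) dx ∧ dy ∧ dz
  d(y^2) includes (∂/∂y)(y^2) dy = (2*y) dy, which multiplied by dx ∧ dz gives (-2*y) dx ∧ dy ∧ dz
  d(-2*x*z + y^2) includes (∂/∂x)(-2*x*z + y^2) dx = (-2*z) dx, which multiplied by dy ∧ dz gives (-2*z) dx ∧ dy ∧ dz
Collecting like 3-forms: d(omega) = (-4*y - 2*z) dx ∧ dy ∧ dz.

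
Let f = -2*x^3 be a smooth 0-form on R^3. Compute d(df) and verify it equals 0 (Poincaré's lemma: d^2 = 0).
d(df) = 0

Step 1: df = sum_i (∂f/∂x_i) dx_i = (-6*x^2) dx + (0) dy + (0) dz.
Step 2: Apply d again. Using the 1-form formula, the coefficient of dx ∧ dy in d(df) is ∂^2 f/∂x ∂y - ∂^2 f/∂y ∂x = (0) - (0) = 0 (equality of mixed partials for smooth f).
Similarly for dx ∧ dz and dy ∧ dz — all coefficients vanish. So d(df) = 0.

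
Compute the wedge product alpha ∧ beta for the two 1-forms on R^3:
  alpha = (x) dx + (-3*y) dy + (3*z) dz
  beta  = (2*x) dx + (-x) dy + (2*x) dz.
alpha ∧ beta = (x*(-x + 6*y)) dx ∧ dy + (2*x*(x - 3*z)) dx ∧ dz + (3*x*(-2*y + z)) dy ∧ dz

Distribute the wedge, using dx_i ∧ dx_j = -dx_j ∧ dx_i and dx_i ∧ dx_i = 0. For each pair (i, j) with i < j, the coefficient of dx_i ∧ dx_j in alpha ∧ beta is (alpha_i * beta_j - alpha_j * beta_i). Collecting: alpha ∧ beta = (x*(-x + 6*y)) dx ∧ dy + (2*x*(x - 3*z)) dx ∧ dz + (3*x*(-2*y + z)) dy ∧ dz.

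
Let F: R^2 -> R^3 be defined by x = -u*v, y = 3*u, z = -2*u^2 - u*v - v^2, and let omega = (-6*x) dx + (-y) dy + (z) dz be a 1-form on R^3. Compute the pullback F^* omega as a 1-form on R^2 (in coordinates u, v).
F^* omega = (8*u^3 + 6*u^2*v - u*v^2 - 9*u + v^3) du + (2*u^3 - u^2*v + 3*u*v^2 + 2*v^3) dv

Using F^*(f dg) = (f ∘ F) d(g ∘ F), substitute each coordinate x_i by F_i(u, v) in f_i, and replace dx_i by d F_i = (∂F_i/∂u) du + (∂F_i/∂v) dv.
  For the x component: f_1(F) = 6*u*v; d F_1 = (-v) du + (-u) dv
  For the y component: f_2(F) = -3*u; d F_2 = (3) du + (0) dv
  For the z component: f_3(F) = -2*u^2 - u*v - v^2; d F_3 = (-4*u - v) du + (-u - 2*v) dv
Combining and collecting du, dv coefficients:
  coeff of du: 8*u^3 + 6*u^2*v - u*v^2 - 9*u + v^3
  coeff of dv: 2*u^3 - u^2*v + 3*u*v^2 + 2*v^3
F^* omega = (8*u^3 + 6*u^2*v - u*v^2 - 9*u + v^3) du + (2*u^3 - u^2*v + 3*u*v^2 + 2*v^3) dv.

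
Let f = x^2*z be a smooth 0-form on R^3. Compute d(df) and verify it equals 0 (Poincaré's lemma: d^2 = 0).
d(df) = 0

Step 1: df = sum_i (∂f/∂x_i) dx_i = (2*x*z) dx + (0) dy + (x^2) dz.
Step 2: Apply d again. Using the 1-form formula, the coefficient of dx ∧ dy in d(df) is ∂^2 f/∂x ∂y - ∂^2 f/∂y ∂x = (0) - (0) = 0 (equality of mixed partials for smooth f).
Similarly for dx ∧ dz and dy ∧ dz — all coefficients vanish. So d(df) = 0.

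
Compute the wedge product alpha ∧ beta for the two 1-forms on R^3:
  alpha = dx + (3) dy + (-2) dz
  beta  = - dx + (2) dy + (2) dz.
alpha ∧ beta = (5) dx ∧ dy + (10) dy ∧ dz

Distribute the wedge, using dx_i ∧ dx_j = -dx_j ∧ dx_i and dx_i ∧ dx_i = 0. For each pair (i, j) with i < j, the coefficient of dx_i ∧ dx_j in alpha ∧ beta is (alpha_i * beta_j - alpha_j * beta_i). Collecting: alpha ∧ beta = (5) dx ∧ dy + (10) dy ∧ dz.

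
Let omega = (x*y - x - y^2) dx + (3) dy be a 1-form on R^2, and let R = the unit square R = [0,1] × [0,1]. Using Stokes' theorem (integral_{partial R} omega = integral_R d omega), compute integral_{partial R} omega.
integral_(partial R) omega = 1/2

Stokes: integral_partial_R omega = integral_R d omega with d omega = (∂Q/∂x - ∂P/∂y) dx ∧ dy.
  ∂Q/∂x = 0
  ∂P/∂y = x - 2*y
  integrand = ∂Q/∂x - ∂P/∂y = -x + 2*y.
Integrating over R: integral_0^1 integral_0^1 (-x + 2*y) dx dy = 1/2.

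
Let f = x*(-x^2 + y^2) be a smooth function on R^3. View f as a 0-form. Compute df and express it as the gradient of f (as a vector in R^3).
df = (-3*x^2 + y^2) dx + (2*x*y) dy + (0) dz; grad f = (-3*x^2 + y^2, 2*x*y, 0)

For a 0-form f, d f = (∂f/∂x) dx + (∂f/∂y) dy + (∂f/∂z) dz. The components of the vector representation are exactly the entries of grad f in Cartesian coordinates:
  ∂f/∂x = -3*x^2 + y^2
  ∂f/∂y = 2*x*y
  ∂f/∂z = 0.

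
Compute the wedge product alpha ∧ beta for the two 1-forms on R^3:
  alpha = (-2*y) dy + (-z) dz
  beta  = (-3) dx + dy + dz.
alpha ∧ beta = (-6*y) dx ∧ dy + (-2*y + z) dy ∧ dz + (-3*z) dx ∧ dz

Distribute the wedge, using dx_i ∧ dx_j = -dx_j ∧ dx_i and dx_i ∧ dx_i = 0. For each pair (i, j) with i < j, the coefficient of dx_i ∧ dx_j in alpha ∧ beta is (alpha_i * beta_j - alpha_j * beta_i). Collecting: alpha ∧ beta = (-6*y) dx ∧ dy + (-2*y + z) dy ∧ dz + (-3*z) dx ∧ dz.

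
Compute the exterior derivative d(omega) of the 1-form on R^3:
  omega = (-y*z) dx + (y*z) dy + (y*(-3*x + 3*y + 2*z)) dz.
d(omega) = (z) dx ∧ dy + (-2*y) dx ∧ dz + (-3*x + 5*y + 2*z) dy ∧ dz

For a 1-form omega = sum_i f_i dx_i, the exterior derivative is
  d(omega) = sum_{i < j} (∂f_j/∂x_i - ∂f_i/∂x_j) dx_i ∧ dx_j.
  coefficient of dx ∧ dy: ∂f_2/∂x - ∂f_1/∂y = ∂(y*z)/∂x - ∂(-y*z)/∂y = z
  coefficient of dx ∧ dz: ∂f_3/∂x - ∂f_1/∂z = ∂(y*(-3*x + 3*y + 2*z))/∂x - ∂(-y*z)/∂z = -2*y
  coefficient of dy ∧ dz: ∂f_3/∂y - ∂f_2/∂z = ∂(y*(-3*x + 3*y + 2*z))/∂y - ∂(y*z)/∂z = -3*x + 5*y + 2*z
Assembling: d(omega) = (z) dx ∧ dy + (-2*y) dx ∧ dz + (-3*x + 5*y + 2*z) dy ∧ dz.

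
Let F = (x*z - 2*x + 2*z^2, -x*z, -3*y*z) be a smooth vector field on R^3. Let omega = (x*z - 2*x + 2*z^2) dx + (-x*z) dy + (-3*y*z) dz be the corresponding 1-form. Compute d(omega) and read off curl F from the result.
d(omega) = (x - 3*z) dy ∧ dz + (x + 4*z) dz ∧ dx + (-z) dx ∧ dy; curl F = (x - 3*z, x + 4*z, -z)

d omega = sum_{i<j} (∂f_j/∂x_i - ∂f_i/∂x_j) dx_i ∧ dx_j. Under the identification (dy ∧ dz, dz ∧ dx, dx ∧ dy) ↔ (e_x, e_y, e_z), the coefficients are exactly the components of curl F. Compute:
  ∂R/∂y - ∂Q/∂z = (-3*z) - (-x) = x - 3*z
  ∂P/∂z - ∂R/∂x = (x + 4*z) - (0) = x + 4*z
  ∂Q/∂x - ∂P/∂y = (-z) - (0) = -z.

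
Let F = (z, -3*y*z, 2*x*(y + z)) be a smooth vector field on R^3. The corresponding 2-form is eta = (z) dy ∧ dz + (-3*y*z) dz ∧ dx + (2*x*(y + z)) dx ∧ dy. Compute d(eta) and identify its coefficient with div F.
d(eta) = (2*x - 3*z) dx ∧ dy ∧ dz; div F = 2*x - 3*z

For a 2-form in R^3 of the form above, applying d gives a 3-form with coefficient ∂P/∂x + ∂Q/∂y + ∂R/∂z:
  ∂P/∂x = 0
  ∂Q/∂y = -3*z
  ∂R/∂z = 2*x
Sum = 2*x - 3*z, which is exactly div F.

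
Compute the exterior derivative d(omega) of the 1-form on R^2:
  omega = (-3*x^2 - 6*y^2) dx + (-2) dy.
d(omega) = (12*y) dx ∧ dy

For a 1-form omega = sum_i f_i dx_i, the exterior derivative is
  d(omega) = sum_{i < j} (∂f_j/∂x_i - ∂f_i/∂x_j) dx_i ∧ dx_j.
  coefficient of dx ∧ dy: ∂f_2/∂x - ∂f_1/∂y = ∂(-2)/∂x - ∂(-3*x^2 - 6*y^2)/∂y = 12*y
Assembling: d(omega) = (12*y) dx ∧ dy.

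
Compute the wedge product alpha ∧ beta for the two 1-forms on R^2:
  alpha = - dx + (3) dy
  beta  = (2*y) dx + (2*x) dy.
alpha ∧ beta = (-2*x - 6*y) dx ∧ dy

Distribute the wedge, using dx_i ∧ dx_j = -dx_j ∧ dx_i and dx_i ∧ dx_i = 0. For each pair (i, j) with i < j, the coefficient of dx_i ∧ dx_j in alpha ∧ beta is (alpha_i * beta_j - alpha_j * beta_i). Collecting: alpha ∧ beta = (-2*x - 6*y) dx ∧ dy.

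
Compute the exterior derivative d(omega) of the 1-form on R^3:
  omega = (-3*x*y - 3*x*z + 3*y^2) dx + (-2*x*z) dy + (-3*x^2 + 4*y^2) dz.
d(omega) = (3*x - 6*y - 2*z) dx ∧ dy + (-3*x) dx ∧ dz + (2*x + 8*y) dy ∧ dz

For a 1-form omega = sum_i f_i dx_i, the exterior derivative is
  d(omega) = sum_{i < j} (∂f_j/∂x_i - ∂f_i/∂x_j) dx_i ∧ dx_j.
  coefficient of dx ∧ dy: ∂f_2/∂x - ∂f_1/∂y = ∂(-2*x*z)/∂x - ∂(-3*x*y - 3*x*z + 3*y^2)/∂y = 3*x - 6*y - 2*z
  coefficient of dx ∧ dz: ∂f_3/∂x - ∂f_1/∂z = ∂(-3*x^2 + 4*y^2)/∂x - ∂(-3*x*y - 3*x*z + 3*y^2)/∂z = -3*x
  coefficient of dy ∧ dz: ∂f_3/∂y - ∂f_2/∂z = ∂(-3*x^2 + 4*y^2)/∂y - ∂(-2*x*z)/∂z = 2*x + 8*y
Assembling: d(omega) = (3*x - 6*y - 2*z) dx ∧ dy + (-3*x) dx ∧ dz + (2*x + 8*y) dy ∧ dz.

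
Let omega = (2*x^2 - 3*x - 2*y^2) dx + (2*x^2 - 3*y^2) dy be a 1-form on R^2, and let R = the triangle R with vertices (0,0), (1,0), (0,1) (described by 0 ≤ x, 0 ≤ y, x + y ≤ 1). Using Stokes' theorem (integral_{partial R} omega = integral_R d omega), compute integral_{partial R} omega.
integral_(partial R) omega = 4/3

Stokes: integral_partial_R omega = integral_R d omega with d omega = (∂Q/∂x - ∂P/∂y) dx ∧ dy.
  ∂Q/∂x = 4*x
  ∂P/∂y = -4*y
  integrand = ∂Q/∂x - ∂P/∂y = 4*x + 4*y.
Integrating over R: integral_0^1 integral_0^{1-x} (4*x + 4*y) dy dx = 4/3.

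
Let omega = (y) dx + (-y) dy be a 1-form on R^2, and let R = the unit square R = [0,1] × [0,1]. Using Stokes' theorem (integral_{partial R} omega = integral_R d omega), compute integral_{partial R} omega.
integral_(partial R) omega = -1

Stokes: integral_partial_R omega = integral_R d omega with d omega = (∂Q/∂x - ∂P/∂y) dx ∧ dy.
  ∂Q/∂x = 0
  ∂P/∂y = 1
  integrand = ∂Q/∂x - ∂P/∂y = -1.
Integrating over R: integral_0^1 integral_0^1 (-1) dx dy = -1.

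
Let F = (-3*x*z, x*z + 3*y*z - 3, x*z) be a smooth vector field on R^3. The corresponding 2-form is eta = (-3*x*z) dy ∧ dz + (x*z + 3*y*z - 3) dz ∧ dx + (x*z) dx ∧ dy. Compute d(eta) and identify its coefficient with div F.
d(eta) = (x) dx ∧ dy ∧ dz; div F = x

For a 2-form in R^3 of the form above, applying d gives a 3-form with coefficient ∂P/∂x + ∂Q/∂y + ∂R/∂z:
  ∂P/∂x = -3*z
  ∂Q/∂y = 3*z
  ∂R/∂z = x
Sum = x, which is exactly div F.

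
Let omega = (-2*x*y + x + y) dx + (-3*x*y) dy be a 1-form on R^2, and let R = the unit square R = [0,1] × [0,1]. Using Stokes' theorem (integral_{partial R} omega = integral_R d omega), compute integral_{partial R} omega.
integral_(partial R) omega = -3/2

Stokes: integral_partial_R omega = integral_R d omega with d omega = (∂Q/∂x - ∂P/∂y) dx ∧ dy.
  ∂Q/∂x = -3*y
  ∂P/∂y = 1 - 2*x
  integrand = ∂Q/∂x - ∂P/∂y = 2*x - 3*y - 1.
Integrating over R: integral_0^1 integral_0^1 (2*x - 3*y - 1) dx dy = -3/2.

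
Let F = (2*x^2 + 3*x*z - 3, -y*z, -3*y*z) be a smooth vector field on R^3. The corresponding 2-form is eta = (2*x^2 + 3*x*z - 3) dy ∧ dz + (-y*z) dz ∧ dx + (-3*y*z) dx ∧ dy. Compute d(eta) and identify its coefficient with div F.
d(eta) = (4*x - 3*y + 2*z) dx ∧ dy ∧ dz; div F = 4*x - 3*y + 2*z

For a 2-form in R^3 of the form above, applying d gives a 3-form with coefficient ∂P/∂x + ∂Q/∂y + ∂R/∂z:
  ∂P/∂x = 4*x + 3*z
  ∂Q/∂y = -z
  ∂R/∂z = -3*y
Sum = 4*x - 3*y + 2*z, which is exactly div F.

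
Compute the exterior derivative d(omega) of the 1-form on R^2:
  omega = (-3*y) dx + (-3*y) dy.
d(omega) = (3) dx ∧ dy

For a 1-form omega = sum_i f_i dx_i, the exterior derivative is
  d(omega) = sum_{i < j} (∂f_j/∂x_i - ∂f_i/∂x_j) dx_i ∧ dx_j.
  coefficient of dx ∧ dy: ∂f_2/∂x - ∂f_1/∂y = ∂(-3*y)/∂x - ∂(-3*y)/∂y = 3
Assembling: d(omega) = (3) dx ∧ dy.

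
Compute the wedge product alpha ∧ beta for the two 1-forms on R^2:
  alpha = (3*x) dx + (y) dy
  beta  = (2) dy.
alpha ∧ beta = (6*x) dx ∧ dy

Distribute the wedge, using dx_i ∧ dx_j = -dx_j ∧ dx_i and dx_i ∧ dx_i = 0. For each pair (i, j) with i < j, the coefficient of dx_i ∧ dx_j in alpha ∧ beta is (alpha_i * beta_j - alpha_j * beta_i). Collecting: alpha ∧ beta = (6*x) dx ∧ dy.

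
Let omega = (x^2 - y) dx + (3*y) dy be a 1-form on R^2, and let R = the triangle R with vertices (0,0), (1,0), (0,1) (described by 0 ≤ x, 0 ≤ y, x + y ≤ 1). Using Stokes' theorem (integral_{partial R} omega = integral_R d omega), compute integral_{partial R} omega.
integral_(partial R) omega = 1/2

Stokes: integral_partial_R omega = integral_R d omega with d omega = (∂Q/∂x - ∂P/∂y) dx ∧ dy.
  ∂Q/∂x = 0
  ∂P/∂y = -1
  integrand = ∂Q/∂x - ∂P/∂y = 1.
Integrating over R: integral_0^1 integral_0^{1-x} (1) dy dx = 1/2.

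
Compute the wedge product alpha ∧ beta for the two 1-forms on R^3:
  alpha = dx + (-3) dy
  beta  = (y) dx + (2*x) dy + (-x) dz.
alpha ∧ beta = (2*x + 3*y) dx ∧ dy + (-x) dx ∧ dz + (3*x) dy ∧ dz

Distribute the wedge, using dx_i ∧ dx_j = -dx_j ∧ dx_i and dx_i ∧ dx_i = 0. For each pair (i, j) with i < j, the coefficient of dx_i ∧ dx_j in alpha ∧ beta is (alpha_i * beta_j - alpha_j * beta_i). Collecting: alpha ∧ beta = (2*x + 3*y) dx ∧ dy + (-x) dx ∧ dz + (3*x) dy ∧ dz.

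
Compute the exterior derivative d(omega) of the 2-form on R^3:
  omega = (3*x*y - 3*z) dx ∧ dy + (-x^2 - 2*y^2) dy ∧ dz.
d(omega) = (-2*x - 3) dx ∧ dy ∧ dz

For a 2-form omega = sum_{i<j} g_{ij} dx_i ∧ dx_j, the exterior derivative is
  d(omega) = sum_{i<j} d(g_{ij}) ∧ dx_i ∧ dx_j = sum_{i<j, k} (∂g_{ij}/∂x_k) dx_k ∧ dx_i ∧ dx_j.
Expand each term, using dx_k ∧ dx_i ∧ dx_j = sgn(permutation) dx_{(a)} ∧ dx_{(b)} ∧ dx_{(c)} with (a < b < c) sorted:
  d(3*x*y - 3*z) includes (∂/∂z)(3*x*y - 3*z) dz = (-3) dz, which multiplied by dx ∧ dy gives (-3) dx ∧ dy ∧ dz
  d(-x^2 - 2*y^2) includes (∂/∂x)(-x^2 - 2*y^2) dx = (-2*x) dx, which multiplied by dy ∧ dz gives (-2*x) dx ∧ dy ∧ dz
Collecting like 3-forms: d(omega) = (-2*x - 3) dx ∧ dy ∧ dz.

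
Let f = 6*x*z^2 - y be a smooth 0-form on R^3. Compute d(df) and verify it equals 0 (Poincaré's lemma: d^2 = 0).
d(df) = 0

Step 1: df = sum_i (∂f/∂x_i) dx_i = (6*z^2) dx + (-1) dy + (12*x*z) dz.
Step 2: Apply d again. Using the 1-form formula, the coefficient of dx ∧ dy in d(df) is ∂^2 f/∂x ∂y - ∂^2 f/∂y ∂x = (0) - (0) = 0 (equality of mixed partials for smooth f).
Similarly for dx ∧ dz and dy ∧ dz — all coefficients vanish. So d(df) = 0.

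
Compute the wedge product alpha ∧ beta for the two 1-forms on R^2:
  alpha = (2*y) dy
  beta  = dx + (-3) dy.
alpha ∧ beta = (-2*y) dx ∧ dy

Distribute the wedge, using dx_i ∧ dx_j = -dx_j ∧ dx_i and dx_i ∧ dx_i = 0. For each pair (i, j) with i < j, the coefficient of dx_i ∧ dx_j in alpha ∧ beta is (alpha_i * beta_j - alpha_j * beta_i). Collecting: alpha ∧ beta = (-2*y) dx ∧ dy.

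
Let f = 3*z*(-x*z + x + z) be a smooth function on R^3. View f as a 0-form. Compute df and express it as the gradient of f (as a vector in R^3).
df = (3*z*(1 - z)) dx + (0) dy + (-6*x*z + 3*x + 6*z) dz; grad f = (3*z*(1 - z), 0, -6*x*z + 3*x + 6*z)

For a 0-form f, d f = (∂f/∂x) dx + (∂f/∂y) dy + (∂f/∂z) dz. The components of the vector representation are exactly the entries of grad f in Cartesian coordinates:
  ∂f/∂x = 3*z*(1 - z)
  ∂f/∂y = 0
  ∂f/∂z = -6*x*z + 3*x + 6*z.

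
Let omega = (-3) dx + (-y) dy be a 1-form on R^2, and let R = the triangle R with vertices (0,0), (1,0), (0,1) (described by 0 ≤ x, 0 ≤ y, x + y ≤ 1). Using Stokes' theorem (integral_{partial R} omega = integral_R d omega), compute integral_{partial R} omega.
integral_(partial R) omega = 0

Stokes: integral_partial_R omega = integral_R d omega with d omega = (∂Q/∂x - ∂P/∂y) dx ∧ dy.
  ∂Q/∂x = 0
  ∂P/∂y = 0
  integrand = ∂Q/∂x - ∂P/∂y = 0.
Integrating over R: integral_0^1 integral_0^{1-x} (0) dy dx = 0.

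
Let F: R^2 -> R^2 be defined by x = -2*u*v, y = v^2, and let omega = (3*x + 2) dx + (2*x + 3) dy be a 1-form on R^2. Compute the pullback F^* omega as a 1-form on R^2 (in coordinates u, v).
F^* omega = (4*v*(3*u*v - 1)) du + (12*u^2*v - 8*u*v^2 - 4*u + 6*v) dv

Using F^*(f dg) = (f ∘ F) d(g ∘ F), substitute each coordinate x_i by F_i(u, v) in f_i, and replace dx_i by d F_i = (∂F_i/∂u) du + (∂F_i/∂v) dv.
  For the x component: f_1(F) = -6*u*v + 2; d F_1 = (-2*v) du + (-2*u) dv
  For the y component: f_2(F) = -4*u*v + 3; d F_2 = (0) du + (2*v) dv
Combining and collecting du, dv coefficients:
  coeff of du: 4*v*(3*u*v - 1)
  coeff of dv: 12*u^2*v - 8*u*v^2 - 4*u + 6*v
F^* omega = (4*v*(3*u*v - 1)) du + (12*u^2*v - 8*u*v^2 - 4*u + 6*v) dv.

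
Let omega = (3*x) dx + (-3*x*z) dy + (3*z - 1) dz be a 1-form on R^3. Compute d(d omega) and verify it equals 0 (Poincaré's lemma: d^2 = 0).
d(d omega) = 0

Step 1: d omega = sum_{i<j} (∂f_j/∂x_i - ∂f_i/∂x_j) dx_i ∧ dx_j:
  coeff of dx ∧ dy: -3*z
  coeff of dx ∧ dz: 0
  coeff of dy ∧ dz: 3*x
Step 2: Apply d again to each 2-form coefficient. The only possible 3-form in R^3 is dx ∧ dy ∧ dz, with coefficient
  ∂(coeff of dy∧dz)/∂x - ∂(coeff of dx∧dz)/∂y + ∂(coeff of dx∧dy)/∂z
  = ∂/∂x (3*x) - ∂/∂y (0) + ∂/∂z (-3*z).
Each of these terms simplifies to sums of mixed partials that cancel in pairs. The result is 0 (by equality of mixed partials for smooth functions — Schwarz / Clairaut).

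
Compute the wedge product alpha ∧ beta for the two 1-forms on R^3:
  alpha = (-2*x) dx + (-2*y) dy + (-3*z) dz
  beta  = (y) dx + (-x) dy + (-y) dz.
alpha ∧ beta = (2*x^2 + 2*y^2) dx ∧ dy + (y*(2*x + 3*z)) dx ∧ dz + (-3*x*z + 2*y^2) dy ∧ dz

Distribute the wedge, using dx_i ∧ dx_j = -dx_j ∧ dx_i and dx_i ∧ dx_i = 0. For each pair (i, j) with i < j, the coefficient of dx_i ∧ dx_j in alpha ∧ beta is (alpha_i * beta_j - alpha_j * beta_i). Collecting: alpha ∧ beta = (2*x^2 + 2*y^2) dx ∧ dy + (y*(2*x + 3*z)) dx ∧ dz + (-3*x*z + 2*y^2) dy ∧ dz.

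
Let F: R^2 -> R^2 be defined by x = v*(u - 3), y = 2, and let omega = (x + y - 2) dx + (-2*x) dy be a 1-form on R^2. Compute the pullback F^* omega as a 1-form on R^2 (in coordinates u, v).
F^* omega = (v^2*(u - 3)) du + (v*(u^2 - 6*u + 9)) dv

Using F^*(f dg) = (f ∘ F) d(g ∘ F), substitute each coordinate x_i by F_i(u, v) in f_i, and replace dx_i by d F_i = (∂F_i/∂u) du + (∂F_i/∂v) dv.
  For the x component: f_1(F) = v*(u - 3); d F_1 = (v) du + (u - 3) dv
  For the y component: f_2(F) = 2*v*(3 - u); d F_2 = (0) du + (0) dv
Combining and collecting du, dv coefficients:
  coeff of du: v^2*(u - 3)
  coeff of dv: v*(u^2 - 6*u + 9)
F^* omega = (v^2*(u - 3)) du + (v*(u^2 - 6*u + 9)) dv.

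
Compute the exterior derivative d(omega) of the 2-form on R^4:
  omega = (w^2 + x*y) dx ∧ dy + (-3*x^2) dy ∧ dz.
d(omega) = (2*w) dx ∧ dy ∧ dw + (-6*x) dx ∧ dy ∧ dz

For a 2-form omega = sum_{i<j} g_{ij} dx_i ∧ dx_j, the exterior derivative is
  d(omega) = sum_{i<j} d(g_{ij}) ∧ dx_i ∧ dx_j = sum_{i<j, k} (∂g_{ij}/∂x_k) dx_k ∧ dx_i ∧ dx_j.
Expand each term, using dx_k ∧ dx_i ∧ dx_j = sgn(permutation) dx_{(a)} ∧ dx_{(b)} ∧ dx_{(c)} with (a < b < c) sorted:
  d(w^2 + x*y) includes (∂/∂w)(w^2 + x*y) dw = (2*w) dw, which multiplied by dx ∧ dy gives (2*w) dx ∧ dy ∧ dw
  d(-3*x^2) includes (∂/∂x)(-3*x^2) dx = (-6*x) dx, which multiplied by dy ∧ dz gives (-6*x) dx ∧ dy ∧ dz
Collecting like 3-forms: d(omega) = (2*w) dx ∧ dy ∧ dw + (-6*x) dx ∧ dy ∧ dz.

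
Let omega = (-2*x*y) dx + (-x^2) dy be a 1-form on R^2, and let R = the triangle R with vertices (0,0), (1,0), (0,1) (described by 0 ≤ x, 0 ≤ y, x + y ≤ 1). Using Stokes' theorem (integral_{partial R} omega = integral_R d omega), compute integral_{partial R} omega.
integral_(partial R) omega = 0

Stokes: integral_partial_R omega = integral_R d omega with d omega = (∂Q/∂x - ∂P/∂y) dx ∧ dy.
  ∂Q/∂x = -2*x
  ∂P/∂y = -2*x
  integrand = ∂Q/∂x - ∂P/∂y = 0.
Integrating over R: integral_0^1 integral_0^{1-x} (0) dy dx = 0.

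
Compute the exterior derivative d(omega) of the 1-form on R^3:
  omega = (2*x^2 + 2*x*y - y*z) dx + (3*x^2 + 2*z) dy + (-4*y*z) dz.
d(omega) = (4*x + z) dx ∧ dy + (y) dx ∧ dz + (-4*z - 2) dy ∧ dz

For a 1-form omega = sum_i f_i dx_i, the exterior derivative is
  d(omega) = sum_{i < j} (∂f_j/∂x_i - ∂f_i/∂x_j) dx_i ∧ dx_j.
  coefficient of dx ∧ dy: ∂f_2/∂x - ∂f_1/∂y = ∂(3*x^2 + 2*z)/∂x - ∂(2*x^2 + 2*x*y - y*z)/∂y = 4*x + z
  coefficient of dx ∧ dz: ∂f_3/∂x - ∂f_1/∂z = ∂(-4*y*z)/∂x - ∂(2*x^2 + 2*x*y - y*z)/∂z = y
  coefficient of dy ∧ dz: ∂f_3/∂y - ∂f_2/∂z = ∂(-4*y*z)/∂y - ∂(3*x^2 + 2*z)/∂z = -4*z - 2
Assembling: d(omega) = (4*x + z) dx ∧ dy + (y) dx ∧ dz + (-4*z - 2) dy ∧ dz.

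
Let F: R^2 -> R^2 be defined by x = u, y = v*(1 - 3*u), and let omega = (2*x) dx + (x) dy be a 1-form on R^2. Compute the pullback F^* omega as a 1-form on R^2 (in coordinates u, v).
F^* omega = (u*(2 - 3*v)) du + (u*(1 - 3*u)) dv

Using F^*(f dg) = (f ∘ F) d(g ∘ F), substitute each coordinate x_i by F_i(u, v) in f_i, and replace dx_i by d F_i = (∂F_i/∂u) du + (∂F_i/∂v) dv.
  For the x component: f_1(F) = 2*u; d F_1 = (1) du + (0) dv
  For the y component: f_2(F) = u; d F_2 = (-3*v) du + (1 - 3*u) dv
Combining and collecting du, dv coefficients:
  coeff of du: u*(2 - 3*v)
  coeff of dv: u*(1 - 3*u)
F^* omega = (u*(2 - 3*v)) du + (u*(1 - 3*u)) dv.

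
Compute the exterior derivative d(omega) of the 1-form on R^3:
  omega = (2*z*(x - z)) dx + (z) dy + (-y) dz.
d(omega) = (-2*x + 4*z) dx ∧ dz + (-2) dy ∧ dz

For a 1-form omega = sum_i f_i dx_i, the exterior derivative is
  d(omega) = sum_{i < j} (∂f_j/∂x_i - ∂f_i/∂x_j) dx_i ∧ dx_j.
  coefficient of dx ∧ dz: ∂f_3/∂x - ∂f_1/∂z = ∂(-y)/∂x - ∂(2*z*(x - z))/∂z = -2*x + 4*z
  coefficient of dy ∧ dz: ∂f_3/∂y - ∂f_2/∂z = ∂(-y)/∂y - ∂(z)/∂z = -2
Assembling: d(omega) = (-2*x + 4*z) dx ∧ dz + (-2) dy ∧ dz.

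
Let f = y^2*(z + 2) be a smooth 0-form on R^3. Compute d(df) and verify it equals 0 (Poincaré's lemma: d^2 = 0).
d(df) = 0

Step 1: df = sum_i (∂f/∂x_i) dx_i = (0) dx + (2*y*(z + 2)) dy + (y^2) dz.
Step 2: Apply d again. Using the 1-form formula, the coefficient of dx ∧ dy in d(df) is ∂^2 f/∂x ∂y - ∂^2 f/∂y ∂x = (0) - (0) = 0 (equality of mixed partials for smooth f).
Similarly for dx ∧ dz and dy ∧ dz — all coefficients vanish. So d(df) = 0.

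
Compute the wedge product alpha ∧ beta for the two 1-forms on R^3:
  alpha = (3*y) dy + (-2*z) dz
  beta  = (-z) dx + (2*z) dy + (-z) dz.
alpha ∧ beta = (3*y*z) dx ∧ dy + (z*(-3*y + 4*z)) dy ∧ dz + (-2*z^2) dx ∧ dz

Distribute the wedge, using dx_i ∧ dx_j = -dx_j ∧ dx_i and dx_i ∧ dx_i = 0. For each pair (i, j) with i < j, the coefficient of dx_i ∧ dx_j in alpha ∧ beta is (alpha_i * beta_j - alpha_j * beta_i). Collecting: alpha ∧ beta = (3*y*z) dx ∧ dy + (z*(-3*y + 4*z)) dy ∧ dz + (-2*z^2) dx ∧ dz.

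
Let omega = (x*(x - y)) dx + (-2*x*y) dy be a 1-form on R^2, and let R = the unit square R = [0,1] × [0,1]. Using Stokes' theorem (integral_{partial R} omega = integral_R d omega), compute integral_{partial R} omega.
integral_(partial R) omega = -1/2

Stokes: integral_partial_R omega = integral_R d omega with d omega = (∂Q/∂x - ∂P/∂y) dx ∧ dy.
  ∂Q/∂x = -2*y
  ∂P/∂y = -x
  integrand = ∂Q/∂x - ∂P/∂y = x - 2*y.
Integrating over R: integral_0^1 integral_0^1 (x - 2*y) dx dy = -1/2.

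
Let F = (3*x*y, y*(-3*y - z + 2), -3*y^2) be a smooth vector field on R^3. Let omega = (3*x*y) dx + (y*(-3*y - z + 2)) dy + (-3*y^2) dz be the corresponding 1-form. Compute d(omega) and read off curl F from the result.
d(omega) = (-5*y) dy ∧ dz + (0) dz ∧ dx + (-3*x) dx ∧ dy; curl F = (-5*y, 0, -3*x)

d omega = sum_{i<j} (∂f_j/∂x_i - ∂f_i/∂x_j) dx_i ∧ dx_j. Under the identification (dy ∧ dz, dz ∧ dx, dx ∧ dy) ↔ (e_x, e_y, e_z), the coefficients are exactly the components of curl F. Compute:
  ∂R/∂y - ∂Q/∂z = (-6*y) - (-y) = -5*y
  ∂P/∂z - ∂R/∂x = (0) - (0) = 0
  ∂Q/∂x - ∂P/∂y = (0) - (3*x) = -3*x.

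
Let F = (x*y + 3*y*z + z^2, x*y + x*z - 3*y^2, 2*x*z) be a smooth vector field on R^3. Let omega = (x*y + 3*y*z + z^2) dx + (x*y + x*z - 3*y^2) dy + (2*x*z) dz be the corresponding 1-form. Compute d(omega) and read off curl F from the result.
d(omega) = (-x) dy ∧ dz + (3*y) dz ∧ dx + (-x + y - 2*z) dx ∧ dy; curl F = (-x, 3*y, -x + y - 2*z)

d omega = sum_{i<j} (∂f_j/∂x_i - ∂f_i/∂x_j) dx_i ∧ dx_j. Under the identification (dy ∧ dz, dz ∧ dx, dx ∧ dy) ↔ (e_x, e_y, e_z), the coefficients are exactly the components of curl F. Compute:
  ∂R/∂y - ∂Q/∂z = (0) - (x) = -x
  ∂P/∂z - ∂R/∂x = (3*y + 2*z) - (2*z) = 3*y
  ∂Q/∂x - ∂P/∂y = (y + z) - (x + 3*z) = -x + y - 2*z.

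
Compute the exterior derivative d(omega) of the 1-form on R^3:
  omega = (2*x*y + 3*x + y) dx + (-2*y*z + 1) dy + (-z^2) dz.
d(omega) = (-2*x - 1) dx ∧ dy + (2*y) dy ∧ dz

For a 1-form omega = sum_i f_i dx_i, the exterior derivative is
  d(omega) = sum_{i < j} (∂f_j/∂x_i - ∂f_i/∂x_j) dx_i ∧ dx_j.
  coefficient of dx ∧ dy: ∂f_2/∂x - ∂f_1/∂y = ∂(-2*y*z + 1)/∂x - ∂(2*x*y + 3*x + y)/∂y = -2*x - 1
  coefficient of dy ∧ dz: ∂f_3/∂y - ∂f_2/∂z = ∂(-z^2)/∂y - ∂(-2*y*z + 1)/∂z = 2*y
Assembling: d(omega) = (-2*x - 1) dx ∧ dy + (2*y) dy ∧ dz.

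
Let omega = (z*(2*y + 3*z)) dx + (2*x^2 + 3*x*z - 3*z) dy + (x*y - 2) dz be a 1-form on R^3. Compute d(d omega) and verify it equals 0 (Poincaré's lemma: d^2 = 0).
d(d omega) = 0

Step 1: d omega = sum_{i<j} (∂f_j/∂x_i - ∂f_i/∂x_j) dx_i ∧ dx_j:
  coeff of dx ∧ dy: 4*x + z
  coeff of dx ∧ dz: -y - 6*z
  coeff of dy ∧ dz: 3 - 2*x
Step 2: Apply d again to each 2-form coefficient. The only possible 3-form in R^3 is dx ∧ dy ∧ dz, with coefficient
  ∂(coeff of dy∧dz)/∂x - ∂(coeff of dx∧dz)/∂y + ∂(coeff of dx∧dy)/∂z
  = ∂/∂x (3 - 2*x) - ∂/∂y (-y - 6*z) + ∂/∂z (4*x + z).
Each of these terms simplifies to sums of mixed partials that cancel in pairs. The result is 0 (by equality of mixed partials for smooth functions — Schwarz / Clairaut).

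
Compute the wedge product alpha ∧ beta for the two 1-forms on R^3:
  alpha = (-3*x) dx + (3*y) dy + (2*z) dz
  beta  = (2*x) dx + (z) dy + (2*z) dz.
alpha ∧ beta = (-3*x*(2*y + z)) dx ∧ dy + (-10*x*z) dx ∧ dz + (2*z*(3*y - z)) dy ∧ dz

Distribute the wedge, using dx_i ∧ dx_j = -dx_j ∧ dx_i and dx_i ∧ dx_i = 0. For each pair (i, j) with i < j, the coefficient of dx_i ∧ dx_j in alpha ∧ beta is (alpha_i * beta_j - alpha_j * beta_i). Collecting: alpha ∧ beta = (-3*x*(2*y + z)) dx ∧ dy + (-10*x*z) dx ∧ dz + (2*z*(3*y - z)) dy ∧ dz.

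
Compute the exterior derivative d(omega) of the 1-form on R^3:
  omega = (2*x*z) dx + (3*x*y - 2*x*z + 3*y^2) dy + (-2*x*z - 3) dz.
d(omega) = (3*y - 2*z) dx ∧ dy + (-2*x - 2*z) dx ∧ dz + (2*x) dy ∧ dz

For a 1-form omega = sum_i f_i dx_i, the exterior derivative is
  d(omega) = sum_{i < j} (∂f_j/∂x_i - ∂f_i/∂x_j) dx_i ∧ dx_j.
  coefficient of dx ∧ dy: ∂f_2/∂x - ∂f_1/∂y = ∂(3*x*y - 2*x*z + 3*y^2)/∂x - ∂(2*x*z)/∂y = 3*y - 2*z
  coefficient of dx ∧ dz: ∂f_3/∂x - ∂f_1/∂z = ∂(-2*x*z - 3)/∂x - ∂(2*x*z)/∂z = -2*x - 2*z
  coefficient of dy ∧ dz: ∂f_3/∂y - ∂f_2/∂z = ∂(-2*x*z - 3)/∂y - ∂(3*x*y - 2*x*z + 3*y^2)/∂z = 2*x
Assembling: d(omega) = (3*y - 2*z) dx ∧ dy + (-2*x - 2*z) dx ∧ dz + (2*x) dy ∧ dz.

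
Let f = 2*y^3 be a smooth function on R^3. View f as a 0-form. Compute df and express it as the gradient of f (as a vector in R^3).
df = (0) dx + (6*y^2) dy + (0) dz; grad f = (0, 6*y^2, 0)

For a 0-form f, d f = (∂f/∂x) dx + (∂f/∂y) dy + (∂f/∂z) dz. The components of the vector representation are exactly the entries of grad f in Cartesian coordinates:
  ∂f/∂x = 0
  ∂f/∂y = 6*y^2
  ∂f/∂z = 0.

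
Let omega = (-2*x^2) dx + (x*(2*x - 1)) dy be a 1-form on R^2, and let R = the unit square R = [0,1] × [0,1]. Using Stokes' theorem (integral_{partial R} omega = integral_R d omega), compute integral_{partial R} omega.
integral_(partial R) omega = 1

Stokes: integral_partial_R omega = integral_R d omega with d omega = (∂Q/∂x - ∂P/∂y) dx ∧ dy.
  ∂Q/∂x = 4*x - 1
  ∂P/∂y = 0
  integrand = ∂Q/∂x - ∂P/∂y = 4*x - 1.
Integrating over R: integral_0^1 integral_0^1 (4*x - 1) dx dy = 1.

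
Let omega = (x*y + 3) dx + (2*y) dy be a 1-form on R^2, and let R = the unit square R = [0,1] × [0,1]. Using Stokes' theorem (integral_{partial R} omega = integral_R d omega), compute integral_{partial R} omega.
integral_(partial R) omega = -1/2

Stokes: integral_partial_R omega = integral_R d omega with d omega = (∂Q/∂x - ∂P/∂y) dx ∧ dy.
  ∂Q/∂x = 0
  ∂P/∂y = x
  integrand = ∂Q/∂x - ∂P/∂y = -x.
Integrating over R: integral_0^1 integral_0^1 (-x) dx dy = -1/2.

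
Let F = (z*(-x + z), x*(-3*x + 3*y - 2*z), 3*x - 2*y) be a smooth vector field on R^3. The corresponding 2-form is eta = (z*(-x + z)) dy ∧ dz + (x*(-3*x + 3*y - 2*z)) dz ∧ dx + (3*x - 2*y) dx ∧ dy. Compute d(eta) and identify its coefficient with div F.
d(eta) = (3*x - z) dx ∧ dy ∧ dz; div F = 3*x - z

For a 2-form in R^3 of the form above, applying d gives a 3-form with coefficient ∂P/∂x + ∂Q/∂y + ∂R/∂z:
  ∂P/∂x = -z
  ∂Q/∂y = 3*x
  ∂R/∂z = 0
Sum = 3*x - z, which is exactly div F.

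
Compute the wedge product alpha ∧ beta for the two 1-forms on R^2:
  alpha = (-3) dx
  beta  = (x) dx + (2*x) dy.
alpha ∧ beta = (-6*x) dx ∧ dy

Distribute the wedge, using dx_i ∧ dx_j = -dx_j ∧ dx_i and dx_i ∧ dx_i = 0. For each pair (i, j) with i < j, the coefficient of dx_i ∧ dx_j in alpha ∧ beta is (alpha_i * beta_j - alpha_j * beta_i). Collecting: alpha ∧ beta = (-6*x) dx ∧ dy.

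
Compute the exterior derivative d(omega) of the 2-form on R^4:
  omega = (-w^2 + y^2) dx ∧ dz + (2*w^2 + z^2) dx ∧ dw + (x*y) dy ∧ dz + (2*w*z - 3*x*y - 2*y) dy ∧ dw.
d(omega) = (-y) dx ∧ dy ∧ dz + (-2*w - 2*z) dx ∧ dz ∧ dw + (-3*y) dx ∧ dy ∧ dw + (-2*w) dy ∧ dz ∧ dw

For a 2-form omega = sum_{i<j} g_{ij} dx_i ∧ dx_j, the exterior derivative is
  d(omega) = sum_{i<j} d(g_{ij}) ∧ dx_i ∧ dx_j = sum_{i<j, k} (∂g_{ij}/∂x_k) dx_k ∧ dx_i ∧ dx_j.
Expand each term, using dx_k ∧ dx_i ∧ dx_j = sgn(permutation) dx_{(a)} ∧ dx_{(b)} ∧ dx_{(c)} with (a < b < c) sorted:
  d(-w^2 + y^2) includes (∂/∂y)(-w^2 + y^2) dy = (2*y) dy, which multiplied by dx ∧ dz gives (-2*y) dx ∧ dy ∧ dz
  d(-w^2 + y^2) includes (∂/∂w)(-w^2 + y^2) dw = (-2*w) dw, which multiplied by dx ∧ dz gives (-2*w) dx ∧ dz ∧ dw
  d(2*w^2 + z^2) includes (∂/∂z)(2*w^2 + z^2) dz = (2*z) dz, which multiplied by dx ∧ dw gives (-2*z) dx ∧ dz ∧ dw
  d(x*y) includes (∂/∂x)(x*y) dx = (y) dx, which multiplied by dy ∧ dz gives (y) dx ∧ dy ∧ dz
  d(2*w*z - 3*x*y - 2*y) includes (∂/∂x)(2*w*z - 3*x*y - 2*y) dx = (-3*y) dx, which multiplied by dy ∧ dw gives (-3*y) dx ∧ dy ∧ dw
  d(2*w*z - 3*x*y - 2*y) includes (∂/∂z)(2*w*z - 3*x*y - 2*y) dz = (2*w) dz, which multiplied by dy ∧ dw gives (-2*w) dy ∧ dz ∧ dw
Collecting like 3-forms: d(omega) = (-y) dx ∧ dy ∧ dz + (-2*w - 2*z) dx ∧ dz ∧ dw + (-3*y) dx ∧ dy ∧ dw + (-2*w) dy ∧ dz ∧ dw.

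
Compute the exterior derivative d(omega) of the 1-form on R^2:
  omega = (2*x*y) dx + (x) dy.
d(omega) = (1 - 2*x) dx ∧ dy

For a 1-form omega = sum_i f_i dx_i, the exterior derivative is
  d(omega) = sum_{i < j} (∂f_j/∂x_i - ∂f_i/∂x_j) dx_i ∧ dx_j.
  coefficient of dx ∧ dy: ∂f_2/∂x - ∂f_1/∂y = ∂(x)/∂x - ∂(2*x*y)/∂y = 1 - 2*x
Assembling: d(omega) = (1 - 2*x) dx ∧ dy.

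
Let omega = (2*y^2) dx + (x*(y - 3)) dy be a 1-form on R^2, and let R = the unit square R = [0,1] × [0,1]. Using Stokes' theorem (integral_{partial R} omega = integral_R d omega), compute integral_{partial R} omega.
integral_(partial R) omega = -9/2

Stokes: integral_partial_R omega = integral_R d omega with d omega = (∂Q/∂x - ∂P/∂y) dx ∧ dy.
  ∂Q/∂x = y - 3
  ∂P/∂y = 4*y
  integrand = ∂Q/∂x - ∂P/∂y = -3*y - 3.
Integrating over R: integral_0^1 integral_0^1 (-3*y - 3) dx dy = -9/2.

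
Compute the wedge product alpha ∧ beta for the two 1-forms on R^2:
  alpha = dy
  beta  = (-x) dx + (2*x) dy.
alpha ∧ beta = (x) dx ∧ dy

Distribute the wedge, using dx_i ∧ dx_j = -dx_j ∧ dx_i and dx_i ∧ dx_i = 0. For each pair (i, j) with i < j, the coefficient of dx_i ∧ dx_j in alpha ∧ beta is (alpha_i * beta_j - alpha_j * beta_i). Collecting: alpha ∧ beta = (x) dx ∧ dy.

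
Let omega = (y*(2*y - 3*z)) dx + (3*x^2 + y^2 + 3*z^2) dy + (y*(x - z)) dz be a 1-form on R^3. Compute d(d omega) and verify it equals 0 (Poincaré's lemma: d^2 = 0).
d(d omega) = 0

Step 1: d omega = sum_{i<j} (∂f_j/∂x_i - ∂f_i/∂x_j) dx_i ∧ dx_j:
  coeff of dx ∧ dy: 6*x - 4*y + 3*z
  coeff of dx ∧ dz: 4*y
  coeff of dy ∧ dz: x - 7*z
Step 2: Apply d again to each 2-form coefficient. The only possible 3-form in R^3 is dx ∧ dy ∧ dz, with coefficient
  ∂(coeff of dy∧dz)/∂x - ∂(coeff of dx∧dz)/∂y + ∂(coeff of dx∧dy)/∂z
  = ∂/∂x (x - 7*z) - ∂/∂y (4*y) + ∂/∂z (6*x - 4*y + 3*z).
Each of these terms simplifies to sums of mixed partials that cancel in pairs. The result is 0 (by equality of mixed partials for smooth functions — Schwarz / Clairaut).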